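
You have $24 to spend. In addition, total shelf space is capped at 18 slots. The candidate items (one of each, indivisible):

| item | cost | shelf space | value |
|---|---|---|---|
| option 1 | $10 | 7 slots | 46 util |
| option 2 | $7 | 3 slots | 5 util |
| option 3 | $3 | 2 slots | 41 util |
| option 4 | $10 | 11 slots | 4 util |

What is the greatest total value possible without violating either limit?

92 util

Feasible sets respecting both limits:
- option 1+option 2+option 3: cost 20, shelf space 12, value 92
- option 1+option 3: cost 13, shelf space 9, value 87
- option 1+option 2: cost 17, shelf space 10, value 51
- option 1+option 4: cost 20, shelf space 18, value 50
Best: 92 util.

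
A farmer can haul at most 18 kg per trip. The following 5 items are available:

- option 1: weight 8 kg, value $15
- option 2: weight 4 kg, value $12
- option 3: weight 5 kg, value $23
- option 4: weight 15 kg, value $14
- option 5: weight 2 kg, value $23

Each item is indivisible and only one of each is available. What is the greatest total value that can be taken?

$61

This is a 0/1 knapsack; check combinations near the capacity.
- option 1+option 3+option 5: weight 8+5+2=15, value 15+23+23=61
- option 2+option 3+option 5: weight 4+5+2=11, value 12+23+23=58
- option 1+option 2+option 5: weight 8+4+2=14, value 15+12+23=50
- option 1+option 2+option 3: weight 8+4+5=17, value 15+12+23=50
- option 3+option 5: weight 5+2=7, value 23+23=46
Best: $61.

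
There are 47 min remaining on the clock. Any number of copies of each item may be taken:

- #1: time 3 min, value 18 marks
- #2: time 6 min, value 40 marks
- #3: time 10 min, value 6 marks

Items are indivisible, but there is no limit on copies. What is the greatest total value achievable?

Best value-per-unit is #2 at 40/6; filling with it alone gives 7×40 = 280.
Optimal mix: 1×#1 + 7×#2 → time 45, value 298.

298 marks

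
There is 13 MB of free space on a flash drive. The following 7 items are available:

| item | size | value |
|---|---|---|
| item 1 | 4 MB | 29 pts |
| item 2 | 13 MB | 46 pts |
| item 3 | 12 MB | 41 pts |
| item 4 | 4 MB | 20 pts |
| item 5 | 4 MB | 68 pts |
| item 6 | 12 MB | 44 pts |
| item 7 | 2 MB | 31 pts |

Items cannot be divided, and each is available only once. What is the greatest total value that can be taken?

128 pts

Check high-value combinations within 13 MB:
- item 1+item 5+item 7: size 4+4+2=10, value 29+68+31=128
- item 4+item 5+item 7: size 4+4+2=10, value 20+68+31=119
- item 1+item 4+item 5: size 4+4+4=12, value 29+20+68=117
- item 5+item 7: size 4+2=6, value 68+31=99
Best: 128 pts.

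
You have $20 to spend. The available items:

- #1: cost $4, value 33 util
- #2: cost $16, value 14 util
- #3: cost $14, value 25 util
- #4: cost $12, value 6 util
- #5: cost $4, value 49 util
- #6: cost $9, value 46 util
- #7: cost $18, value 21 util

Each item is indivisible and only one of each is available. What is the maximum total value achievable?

Check high-value combinations within $20:
- #1+#5+#6: cost 4+4+9=17, value 33+49+46=128
- #5+#6: cost 4+9=13, value 49+46=95
- #1+#4+#5: cost 4+12+4=20, value 33+6+49=88
Best: 128 util.

128 util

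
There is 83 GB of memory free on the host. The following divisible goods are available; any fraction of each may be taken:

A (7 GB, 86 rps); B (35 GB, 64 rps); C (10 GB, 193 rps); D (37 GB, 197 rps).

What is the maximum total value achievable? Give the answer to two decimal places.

529.03

Take in order of value per unit:
- C (193/10 per unit): all 10 → value 193, running total 193.00
- A (86/7 per unit): all 7 → value 86, running total 279.00
- D (197/37 per unit): all 37 → value 197, running total 476.00
- B (64/35 per unit): 29 of 35 → value 29×64/35 = 53.0286, running total 529.03
Total 529.03.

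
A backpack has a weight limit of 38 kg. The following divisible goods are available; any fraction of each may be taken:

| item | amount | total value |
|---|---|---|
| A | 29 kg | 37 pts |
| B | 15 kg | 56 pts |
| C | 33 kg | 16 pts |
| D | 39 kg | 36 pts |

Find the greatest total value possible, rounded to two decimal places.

85.34

Take in order of value per unit:
- B (56/15 per unit): all 15 → value 56, running total 56.00
- A (37/29 per unit): 23 of 29 → value 23×37/29 = 29.3448, running total 85.34
Total 85.34.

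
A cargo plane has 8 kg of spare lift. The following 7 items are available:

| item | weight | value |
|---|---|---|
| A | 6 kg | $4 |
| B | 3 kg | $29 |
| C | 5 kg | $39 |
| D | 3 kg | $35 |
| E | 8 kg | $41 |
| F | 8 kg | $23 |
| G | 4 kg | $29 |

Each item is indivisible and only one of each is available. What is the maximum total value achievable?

$74

Check high-value combinations within 8 kg:
- C+D: weight 5+3=8, value 39+35=74
- B+C: weight 3+5=8, value 29+39=68
- B+D: weight 3+3=6, value 29+35=64
- D+G: weight 3+4=7, value 35+29=64
Best: $74.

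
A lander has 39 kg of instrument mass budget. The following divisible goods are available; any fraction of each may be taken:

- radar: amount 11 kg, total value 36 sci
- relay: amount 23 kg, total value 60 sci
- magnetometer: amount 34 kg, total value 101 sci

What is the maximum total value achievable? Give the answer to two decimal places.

Take in order of value per unit:
- radar (36/11 per unit): all 11 → value 36, running total 36.00
- magnetometer (101/34 per unit): 28 of 34 → value 28×101/34 = 83.1765, running total 119.18
Total 119.18.

119.18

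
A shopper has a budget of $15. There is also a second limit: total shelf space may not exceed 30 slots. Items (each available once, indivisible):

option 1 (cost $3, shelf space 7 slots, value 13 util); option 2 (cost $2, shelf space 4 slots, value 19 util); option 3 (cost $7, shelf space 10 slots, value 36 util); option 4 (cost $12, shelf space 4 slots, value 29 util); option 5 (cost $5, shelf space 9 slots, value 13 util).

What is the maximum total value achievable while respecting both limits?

Feasible sets respecting both limits:
- option 1+option 2+option 3: cost 12, shelf space 21, value 68
- option 2+option 3+option 5: cost 14, shelf space 23, value 68
- option 1+option 3+option 5: cost 15, shelf space 26, value 62
- option 2+option 3: cost 9, shelf space 14, value 55
Best: 68 util.

68 util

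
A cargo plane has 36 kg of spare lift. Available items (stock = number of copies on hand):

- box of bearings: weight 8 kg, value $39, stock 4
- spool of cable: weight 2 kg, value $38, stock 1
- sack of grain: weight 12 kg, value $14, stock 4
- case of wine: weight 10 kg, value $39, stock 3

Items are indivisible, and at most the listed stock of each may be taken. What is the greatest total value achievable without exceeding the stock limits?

Best selections within weight 36 and stock limits:
- 4×box of bearings + 1×spool of cable: weight 34, value 194
- 3×box of bearings + 1×spool of cable + 1×case of wine: weight 36, value 194
Best: $194.

$194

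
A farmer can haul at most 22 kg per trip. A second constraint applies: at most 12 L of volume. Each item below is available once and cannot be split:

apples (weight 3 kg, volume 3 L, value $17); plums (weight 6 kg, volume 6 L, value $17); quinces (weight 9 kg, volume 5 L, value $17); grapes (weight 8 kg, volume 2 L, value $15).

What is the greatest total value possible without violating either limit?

Feasible sets respecting both limits:
- apples+plums+grapes: weight 17, volume 11, value 49
- apples+quinces+grapes: weight 20, volume 10, value 49
- apples+plums: weight 9, volume 9, value 34
Best: $49.

$49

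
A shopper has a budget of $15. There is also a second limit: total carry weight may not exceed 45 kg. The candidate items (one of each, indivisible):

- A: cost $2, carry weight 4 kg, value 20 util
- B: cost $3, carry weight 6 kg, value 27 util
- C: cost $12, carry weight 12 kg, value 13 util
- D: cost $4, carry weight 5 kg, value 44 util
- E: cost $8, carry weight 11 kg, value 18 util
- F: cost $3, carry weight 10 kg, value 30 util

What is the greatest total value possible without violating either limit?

121 util

Feasible sets respecting both limits:
- A+B+D+F: cost 12, carry weight 25, value 121
- B+D+F: cost 10, carry weight 21, value 101
- A+D+F: cost 9, carry weight 19, value 94
Best: 121 util.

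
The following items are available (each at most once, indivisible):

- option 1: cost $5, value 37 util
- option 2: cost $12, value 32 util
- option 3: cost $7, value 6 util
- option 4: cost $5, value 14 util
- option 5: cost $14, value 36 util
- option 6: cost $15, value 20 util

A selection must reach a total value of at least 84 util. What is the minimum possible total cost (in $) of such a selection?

Subsets with value ≥ 84, sorted by total cost:
- option 1+option 4+option 5: cost 24, value 87
- option 1+option 2+option 3+option 4: cost 29, value 89
Minimum cost: 24 $.

24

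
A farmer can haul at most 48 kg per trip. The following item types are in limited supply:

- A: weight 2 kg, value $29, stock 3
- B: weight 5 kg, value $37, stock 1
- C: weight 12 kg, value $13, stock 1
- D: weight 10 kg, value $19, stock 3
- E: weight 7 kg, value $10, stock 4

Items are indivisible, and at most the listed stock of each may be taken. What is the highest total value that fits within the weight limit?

$191

Top feasible selections:
- 3×A + 1×B + 3×D + 1×E: weight 48, value 191
- 3×A + 1×B + 2×D + 2×E: weight 45, value 182
- 3×A + 1×B + 3×D: weight 41, value 181
Best: $191.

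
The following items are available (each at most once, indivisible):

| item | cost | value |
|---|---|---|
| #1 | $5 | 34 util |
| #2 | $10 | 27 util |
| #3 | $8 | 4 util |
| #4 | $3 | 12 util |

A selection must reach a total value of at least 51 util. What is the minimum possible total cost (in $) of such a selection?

Subsets with value ≥ 51, sorted by total cost:
- #1+#2: cost 15, value 61
- #1+#2+#4: cost 18, value 73
- #1+#2+#3: cost 23, value 65
Minimum cost: 15 $.

15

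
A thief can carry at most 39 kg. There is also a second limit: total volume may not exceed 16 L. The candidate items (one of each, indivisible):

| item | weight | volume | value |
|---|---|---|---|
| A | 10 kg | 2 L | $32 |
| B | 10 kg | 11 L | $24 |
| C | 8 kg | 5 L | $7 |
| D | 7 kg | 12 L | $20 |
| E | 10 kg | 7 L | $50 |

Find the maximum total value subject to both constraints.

$89

Feasible sets respecting both limits:
- A+C+E: weight 28, volume 14, value 89
- A+E: weight 20, volume 9, value 82
- C+E: weight 18, volume 12, value 57
- A+B: weight 20, volume 13, value 56
Best: $89.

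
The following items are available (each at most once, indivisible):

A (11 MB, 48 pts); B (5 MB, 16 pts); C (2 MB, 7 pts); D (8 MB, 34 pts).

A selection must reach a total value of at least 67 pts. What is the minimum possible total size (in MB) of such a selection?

18

Subsets with value ≥ 67, sorted by total size:
- A+B+C: size 18, value 71
- A+D: size 19, value 82
Minimum size: 18 MB.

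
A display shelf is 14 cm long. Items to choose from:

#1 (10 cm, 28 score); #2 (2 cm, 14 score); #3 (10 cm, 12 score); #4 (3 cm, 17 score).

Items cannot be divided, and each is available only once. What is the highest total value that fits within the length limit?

45 score

Check high-value combinations within 14 cm:
- #1+#4: length 10+3=13, value 28+17=45
- #1+#2: length 10+2=12, value 28+14=42
- #2+#4: length 2+3=5, value 14+17=31
Best: 45 score.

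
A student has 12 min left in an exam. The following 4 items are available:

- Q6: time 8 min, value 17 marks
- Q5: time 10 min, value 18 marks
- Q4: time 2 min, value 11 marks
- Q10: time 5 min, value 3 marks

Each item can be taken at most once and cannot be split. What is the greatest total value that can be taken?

29 marks

Check high-value combinations within 12 min:
- Q5+Q4: time 10+2=12, value 18+11=29
- Q6+Q4: time 8+2=10, value 17+11=28
- Q5: time 10, value 18
- Q6: time 8, value 17
Best: 29 marks.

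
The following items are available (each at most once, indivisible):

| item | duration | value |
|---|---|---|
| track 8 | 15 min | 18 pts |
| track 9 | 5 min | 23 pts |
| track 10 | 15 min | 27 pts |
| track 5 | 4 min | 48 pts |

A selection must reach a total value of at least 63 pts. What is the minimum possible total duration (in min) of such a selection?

Subsets with value ≥ 63, sorted by total duration:
- track 9+track 5: duration 9, value 71
- track 10+track 5: duration 19, value 75
- track 8+track 5: duration 19, value 66
Minimum duration: 9 min.

9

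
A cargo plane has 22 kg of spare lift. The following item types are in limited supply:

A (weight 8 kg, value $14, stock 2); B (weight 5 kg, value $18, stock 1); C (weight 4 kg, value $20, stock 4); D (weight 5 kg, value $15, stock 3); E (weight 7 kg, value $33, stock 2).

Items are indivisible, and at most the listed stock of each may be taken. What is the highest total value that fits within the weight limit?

$106

Best selections within weight 22 and stock limits:
- 2×C + 2×E: weight 22, value 106
- 1×B + 4×C: weight 21, value 98
- 4×C + 1×D: weight 21, value 95
- 3×C + 1×E: weight 19, value 93
Best: $106.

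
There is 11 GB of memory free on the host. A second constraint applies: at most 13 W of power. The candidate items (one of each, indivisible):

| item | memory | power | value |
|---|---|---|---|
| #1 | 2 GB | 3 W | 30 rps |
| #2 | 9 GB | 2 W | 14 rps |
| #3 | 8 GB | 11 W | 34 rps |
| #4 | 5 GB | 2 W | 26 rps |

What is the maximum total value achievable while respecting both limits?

Feasible sets respecting both limits:
- #1+#4: memory 7, power 5, value 56
- #1+#2: memory 11, power 5, value 44
- #3: memory 8, power 11, value 34
- #1: memory 2, power 3, value 30
Best: 56 rps.

56 rps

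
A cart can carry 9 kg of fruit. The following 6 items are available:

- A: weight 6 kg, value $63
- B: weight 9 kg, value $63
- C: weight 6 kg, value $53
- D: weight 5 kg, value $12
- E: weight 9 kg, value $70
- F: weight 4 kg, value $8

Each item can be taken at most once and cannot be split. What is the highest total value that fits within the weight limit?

$70

This is a 0/1 knapsack; check combinations near the capacity.
- E: weight 9, value 70
- A: weight 6, value 63
- B: weight 9, value 63
- C: weight 6, value 53
Best: $70.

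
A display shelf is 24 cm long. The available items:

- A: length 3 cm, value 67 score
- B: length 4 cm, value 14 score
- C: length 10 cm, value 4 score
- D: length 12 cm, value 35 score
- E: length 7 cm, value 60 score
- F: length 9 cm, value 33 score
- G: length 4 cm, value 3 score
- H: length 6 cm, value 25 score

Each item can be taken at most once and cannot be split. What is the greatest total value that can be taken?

174 score

Check high-value combinations within 24 cm:
- A+B+E+F: length 3+4+7+9=23, value 67+14+60+33=174
- A+B+E+G+H: length 3+4+7+4+6=24, value 67+14+60+3+25=169
- A+B+E+H: length 3+4+7+6=20, value 67+14+60+25=166
- A+E+F+G: length 3+7+9+4=23, value 67+60+33+3=163
- A+D+E: length 3+12+7=22, value 67+35+60=162
Best: 174 score.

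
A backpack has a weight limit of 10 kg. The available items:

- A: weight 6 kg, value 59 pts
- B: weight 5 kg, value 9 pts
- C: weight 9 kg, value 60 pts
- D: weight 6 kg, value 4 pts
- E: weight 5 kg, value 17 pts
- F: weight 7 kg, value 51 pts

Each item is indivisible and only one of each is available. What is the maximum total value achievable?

60 pts

Check high-value combinations within 10 kg:
- C: weight 9, value 60
- A: weight 6, value 59
- F: weight 7, value 51
Best: 60 pts.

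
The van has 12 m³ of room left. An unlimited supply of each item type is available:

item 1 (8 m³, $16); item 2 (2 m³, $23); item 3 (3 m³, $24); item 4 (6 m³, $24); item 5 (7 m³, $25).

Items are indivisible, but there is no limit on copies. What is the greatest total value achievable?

$138

Best value-per-unit is item 2 at 23/2, and filling with it alone uses volume 6×2=12. No mix of the others beats 6×23 = 138.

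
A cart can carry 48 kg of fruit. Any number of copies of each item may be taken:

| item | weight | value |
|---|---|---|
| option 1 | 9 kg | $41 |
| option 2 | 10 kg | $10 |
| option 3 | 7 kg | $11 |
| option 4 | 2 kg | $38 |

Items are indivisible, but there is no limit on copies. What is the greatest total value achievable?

Best value-per-unit is option 4 at 38/2, and filling with it alone uses weight 24×2=48. No mix of the others beats 24×38 = 912.

$912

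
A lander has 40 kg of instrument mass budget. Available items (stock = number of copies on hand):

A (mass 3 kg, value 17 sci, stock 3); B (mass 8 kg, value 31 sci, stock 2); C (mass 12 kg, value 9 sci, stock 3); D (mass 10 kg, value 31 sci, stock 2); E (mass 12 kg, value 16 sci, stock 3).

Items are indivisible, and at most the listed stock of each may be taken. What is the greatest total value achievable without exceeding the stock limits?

Top feasible selections:
- 3×A + 2×B + 1×D: mass 35, value 144
- 3×A + 1×B + 2×D: mass 37, value 144
- 1×A + 2×B + 2×D: mass 39, value 141
- 3×A + 2×B + 1×E: mass 37, value 129
Best: 144 sci.

144 sci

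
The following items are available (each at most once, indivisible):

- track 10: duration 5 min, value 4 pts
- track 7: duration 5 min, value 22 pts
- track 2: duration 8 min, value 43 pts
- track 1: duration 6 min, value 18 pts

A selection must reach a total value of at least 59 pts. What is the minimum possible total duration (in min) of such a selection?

13

Subsets with value ≥ 59, sorted by total duration:
- track 7+track 2: duration 13, value 65
- track 2+track 1: duration 14, value 61
- track 10+track 7+track 2: duration 18, value 69
Minimum duration: 13 min.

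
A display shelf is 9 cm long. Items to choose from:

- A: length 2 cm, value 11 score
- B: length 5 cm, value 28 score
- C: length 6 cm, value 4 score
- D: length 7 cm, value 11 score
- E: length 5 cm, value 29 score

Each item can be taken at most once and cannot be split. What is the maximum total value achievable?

40 score

Check high-value combinations within 9 cm:
- A+E: length 2+5=7, value 11+29=40
- A+B: length 2+5=7, value 11+28=39
- E: length 5, value 29
Best: 40 score.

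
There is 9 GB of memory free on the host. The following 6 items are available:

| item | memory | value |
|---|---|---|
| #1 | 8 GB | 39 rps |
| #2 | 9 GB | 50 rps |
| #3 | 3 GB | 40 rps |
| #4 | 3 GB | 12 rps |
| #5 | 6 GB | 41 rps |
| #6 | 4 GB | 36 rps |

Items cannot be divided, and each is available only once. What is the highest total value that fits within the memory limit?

81 rps

This is a 0/1 knapsack; check combinations near the capacity.
- #3+#5: memory 3+6=9, value 40+41=81
- #3+#6: memory 3+4=7, value 40+36=76
- #4+#5: memory 3+6=9, value 12+41=53
- #3+#4: memory 3+3=6, value 40+12=52
Best: 81 rps.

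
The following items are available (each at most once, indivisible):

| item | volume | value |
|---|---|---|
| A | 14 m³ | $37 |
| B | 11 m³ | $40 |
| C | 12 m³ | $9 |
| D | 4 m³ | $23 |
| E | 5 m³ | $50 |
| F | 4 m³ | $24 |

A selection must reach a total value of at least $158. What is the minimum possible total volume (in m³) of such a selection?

Subsets with value ≥ 158, sorted by total volume:
- A+B+D+E+F: volume 38, value 174
- A+B+C+E+F: volume 46, value 160
- A+B+C+D+E: volume 46, value 159
Minimum volume: 38 m³.

38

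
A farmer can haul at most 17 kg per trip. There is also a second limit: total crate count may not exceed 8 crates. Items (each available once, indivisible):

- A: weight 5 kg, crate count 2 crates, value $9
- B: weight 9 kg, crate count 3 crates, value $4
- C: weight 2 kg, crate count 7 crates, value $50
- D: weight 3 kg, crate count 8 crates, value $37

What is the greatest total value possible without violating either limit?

$50

Feasible sets respecting both limits:
- C: weight 2, crate count 7, value 50
- D: weight 3, crate count 8, value 37
- A+B: weight 14, crate count 5, value 13
- A: weight 5, crate count 2, value 9
Best: $50.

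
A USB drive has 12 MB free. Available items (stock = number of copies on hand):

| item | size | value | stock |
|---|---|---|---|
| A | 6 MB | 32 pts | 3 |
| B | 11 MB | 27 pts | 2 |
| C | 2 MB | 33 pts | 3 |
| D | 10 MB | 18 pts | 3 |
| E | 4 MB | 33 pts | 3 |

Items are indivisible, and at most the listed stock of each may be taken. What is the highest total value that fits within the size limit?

132 pts

Best selections within size 12 and stock limits:
- 3×C + 1×E: size 10, value 132
- 2×C + 2×E: size 12, value 132
- 1×A + 3×C: size 12, value 131
- 3×C: size 6, value 99
Best: 132 pts.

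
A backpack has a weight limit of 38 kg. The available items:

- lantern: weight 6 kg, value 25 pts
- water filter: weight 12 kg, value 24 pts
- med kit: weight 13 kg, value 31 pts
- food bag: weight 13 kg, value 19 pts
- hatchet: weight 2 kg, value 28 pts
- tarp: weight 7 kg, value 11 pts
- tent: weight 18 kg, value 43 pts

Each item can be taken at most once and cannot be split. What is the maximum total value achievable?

Check high-value combinations within 38 kg:
- lantern+water filter+hatchet+tent: weight 6+12+2+18=38, value 25+24+28+43=120
- lantern+water filter+med kit+hatchet: weight 6+12+13+2=33, value 25+24+31+28=108
- lantern+hatchet+tarp+tent: weight 6+2+7+18=33, value 25+28+11+43=107
- lantern+med kit+food bag+hatchet: weight 6+13+13+2=34, value 25+31+19+28=103
- med kit+hatchet+tent: weight 13+2+18=33, value 31+28+43=102
Best: 120 pts.

120 pts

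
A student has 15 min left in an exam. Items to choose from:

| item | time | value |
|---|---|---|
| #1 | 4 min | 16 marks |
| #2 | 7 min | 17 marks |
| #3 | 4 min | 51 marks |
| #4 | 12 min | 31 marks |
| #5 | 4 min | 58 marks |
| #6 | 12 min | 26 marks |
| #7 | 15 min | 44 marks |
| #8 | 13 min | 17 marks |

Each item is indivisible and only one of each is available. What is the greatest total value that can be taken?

126 marks

Check high-value combinations within 15 min:
- #2+#3+#5: time 7+4+4=15, value 17+51+58=126
- #1+#3+#5: time 4+4+4=12, value 16+51+58=125
- #3+#5: time 4+4=8, value 51+58=109
- #1+#2+#5: time 4+7+4=15, value 16+17+58=91
- #1+#2+#3: time 4+7+4=15, value 16+17+51=84
Best: 126 marks.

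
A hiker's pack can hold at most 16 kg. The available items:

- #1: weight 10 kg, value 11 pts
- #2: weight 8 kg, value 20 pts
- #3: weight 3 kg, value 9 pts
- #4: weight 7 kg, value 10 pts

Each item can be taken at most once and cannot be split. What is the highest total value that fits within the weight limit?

Check high-value combinations within 16 kg:
- #2+#4: weight 8+7=15, value 20+10=30
- #2+#3: weight 8+3=11, value 20+9=29
- #2: weight 8, value 20
Best: 30 pts.

30 pts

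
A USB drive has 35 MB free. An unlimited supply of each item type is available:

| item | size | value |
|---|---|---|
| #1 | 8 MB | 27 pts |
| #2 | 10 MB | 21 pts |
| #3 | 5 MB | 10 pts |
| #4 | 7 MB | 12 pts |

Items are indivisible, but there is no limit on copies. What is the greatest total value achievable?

Best value-per-unit is #1 at 27/8, and filling with it alone uses size 4×8=32. No mix of the others beats 4×27 = 108.

108 pts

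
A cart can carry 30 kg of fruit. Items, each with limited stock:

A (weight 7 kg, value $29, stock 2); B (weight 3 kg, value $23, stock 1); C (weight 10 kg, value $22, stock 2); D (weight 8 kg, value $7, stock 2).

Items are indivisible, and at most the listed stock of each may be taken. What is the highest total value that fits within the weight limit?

$103

Top feasible selections:
- 2×A + 1×B + 1×C: weight 27, value 103
- 1×A + 1×B + 2×C: weight 30, value 96
- 2×A + 1×B + 1×D: weight 25, value 88
- 2×A + 1×B: weight 17, value 81
Best: $103.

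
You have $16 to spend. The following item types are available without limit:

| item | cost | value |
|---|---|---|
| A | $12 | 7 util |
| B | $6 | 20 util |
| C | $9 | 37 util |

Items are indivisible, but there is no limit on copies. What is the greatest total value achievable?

Best value-per-unit is C at 37/9; filling with it alone gives 1×37 = 37.
Optimal mix: 1×B + 1×C → cost 15, value 57.

57 util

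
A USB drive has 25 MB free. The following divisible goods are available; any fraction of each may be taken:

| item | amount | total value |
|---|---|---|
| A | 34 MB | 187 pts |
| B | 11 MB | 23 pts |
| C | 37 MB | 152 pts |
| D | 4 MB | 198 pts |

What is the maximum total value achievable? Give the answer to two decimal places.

313.50

Take in order of value per unit:
- D (198/4 per unit): all 4 → value 198, running total 198.00
- A (187/34 per unit): 21 of 34 → value 21×187/34 = 115.5000, running total 313.50
Total 313.50.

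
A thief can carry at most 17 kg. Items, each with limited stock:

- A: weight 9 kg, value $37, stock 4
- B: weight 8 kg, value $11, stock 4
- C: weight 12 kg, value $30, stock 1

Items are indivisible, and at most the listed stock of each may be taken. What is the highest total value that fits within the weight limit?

$48

Top feasible selections:
- 1×A + 1×B: weight 17, value 48
- 1×A: weight 9, value 37
- 1×C: weight 12, value 30
Best: $48.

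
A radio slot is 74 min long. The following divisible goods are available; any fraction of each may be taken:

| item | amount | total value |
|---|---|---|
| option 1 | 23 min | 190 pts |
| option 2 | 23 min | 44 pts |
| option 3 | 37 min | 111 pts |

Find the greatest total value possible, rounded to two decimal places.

327.78

Take in order of value per unit:
- option 1 (190/23 per unit): all 23 → value 190, running total 190.00
- option 3 (111/37 per unit): all 37 → value 111, running total 301.00
- option 2 (44/23 per unit): 14 of 23 → value 14×44/23 = 26.7826, running total 327.78
Total 327.78.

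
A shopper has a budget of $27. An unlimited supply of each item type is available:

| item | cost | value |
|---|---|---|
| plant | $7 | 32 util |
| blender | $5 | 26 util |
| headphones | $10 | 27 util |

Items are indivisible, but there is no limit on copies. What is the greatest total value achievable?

Best value-per-unit is blender at 26/5; filling with it alone gives 5×26 = 130.
Optimal mix: 1×plant + 4×blender → cost 27, value 136.

136 util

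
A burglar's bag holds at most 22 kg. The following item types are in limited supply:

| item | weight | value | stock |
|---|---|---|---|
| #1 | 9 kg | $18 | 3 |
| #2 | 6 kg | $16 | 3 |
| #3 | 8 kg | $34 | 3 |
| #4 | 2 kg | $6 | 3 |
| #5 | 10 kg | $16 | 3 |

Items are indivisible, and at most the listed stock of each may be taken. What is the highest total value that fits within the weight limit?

Top feasible selections:
- 2×#3 + 3×#4: weight 22, value 86
- 1×#2 + 2×#3: weight 22, value 84
- 2×#3 + 2×#4: weight 20, value 80
- 2×#3 + 1×#4: weight 18, value 74
Best: $86.

$86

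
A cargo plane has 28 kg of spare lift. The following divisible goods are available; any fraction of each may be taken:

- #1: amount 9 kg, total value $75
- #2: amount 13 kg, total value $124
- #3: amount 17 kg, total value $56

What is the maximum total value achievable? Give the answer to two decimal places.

218.76

Take in order of value per unit:
- #2 (124/13 per unit): all 13 → value 124, running total 124.00
- #1 (75/9 per unit): all 9 → value 75, running total 199.00
- #3 (56/17 per unit): 6 of 17 → value 6×56/17 = 19.7647, running total 218.76
Total 218.76.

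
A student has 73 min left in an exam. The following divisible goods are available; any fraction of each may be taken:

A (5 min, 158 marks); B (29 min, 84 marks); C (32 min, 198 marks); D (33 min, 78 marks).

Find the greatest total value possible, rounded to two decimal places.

Take in order of value per unit:
- A (158/5 per unit): all 5 → value 158, running total 158.00
- C (198/32 per unit): all 32 → value 198, running total 356.00
- B (84/29 per unit): all 29 → value 84, running total 440.00
- D (78/33 per unit): 7 of 33 → value 7×78/33 = 16.5455, running total 456.55
Total 456.55.

456.55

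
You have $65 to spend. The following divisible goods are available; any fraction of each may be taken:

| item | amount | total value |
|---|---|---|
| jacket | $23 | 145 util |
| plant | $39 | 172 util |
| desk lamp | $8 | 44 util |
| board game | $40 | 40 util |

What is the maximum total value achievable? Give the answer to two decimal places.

Take in order of value per unit:
- jacket (145/23 per unit): all 23 → value 145, running total 145.00
- desk lamp (44/8 per unit): all 8 → value 44, running total 189.00
- plant (172/39 per unit): 34 of 39 → value 34×172/39 = 149.9487, running total 338.95
Total 338.95.

338.95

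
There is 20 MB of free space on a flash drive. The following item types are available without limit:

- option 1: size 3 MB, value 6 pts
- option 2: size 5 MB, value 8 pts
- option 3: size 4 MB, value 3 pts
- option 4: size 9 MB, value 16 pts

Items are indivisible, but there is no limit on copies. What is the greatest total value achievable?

38 pts

Best value-per-unit is option 1 at 6/3; filling with it alone gives 6×6 = 36.
Optimal mix: 5×option 1 + 1×option 2 → size 20, value 38.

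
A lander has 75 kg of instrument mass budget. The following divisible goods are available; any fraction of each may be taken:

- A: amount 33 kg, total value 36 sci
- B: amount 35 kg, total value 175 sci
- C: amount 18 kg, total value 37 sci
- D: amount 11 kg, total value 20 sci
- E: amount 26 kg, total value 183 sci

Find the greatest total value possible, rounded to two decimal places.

386.78

Take in order of value per unit:
- E (183/26 per unit): all 26 → value 183, running total 183.00
- B (175/35 per unit): all 35 → value 175, running total 358.00
- C (37/18 per unit): 14 of 18 → value 14×37/18 = 28.7778, running total 386.78
Total 386.78.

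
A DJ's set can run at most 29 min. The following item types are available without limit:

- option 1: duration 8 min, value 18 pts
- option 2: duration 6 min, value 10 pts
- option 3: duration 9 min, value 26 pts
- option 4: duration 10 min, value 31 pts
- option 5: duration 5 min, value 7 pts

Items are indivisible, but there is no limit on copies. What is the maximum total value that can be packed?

88 pts

Best value-per-unit is option 4 at 31/10; filling with it alone gives 2×31 = 62.
Optimal mix: 1×option 3 + 2×option 4 → duration 29, value 88.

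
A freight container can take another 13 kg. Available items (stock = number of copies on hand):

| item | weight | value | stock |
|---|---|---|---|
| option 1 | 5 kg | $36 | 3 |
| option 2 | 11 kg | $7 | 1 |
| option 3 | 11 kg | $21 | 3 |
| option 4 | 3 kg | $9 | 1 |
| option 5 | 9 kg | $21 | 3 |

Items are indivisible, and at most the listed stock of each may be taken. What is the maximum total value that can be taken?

Top feasible selections:
- 2×option 1 + 1×option 4: weight 13, value 81
- 2×option 1: weight 10, value 72
- 1×option 1 + 1×option 4: weight 8, value 45
Best: $81.

$81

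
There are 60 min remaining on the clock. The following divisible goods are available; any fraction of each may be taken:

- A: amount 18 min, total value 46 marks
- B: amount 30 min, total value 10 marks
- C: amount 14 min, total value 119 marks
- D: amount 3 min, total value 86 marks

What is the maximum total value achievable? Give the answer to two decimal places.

259.33

Take in order of value per unit:
- D (86/3 per unit): all 3 → value 86, running total 86.00
- C (119/14 per unit): all 14 → value 119, running total 205.00
- A (46/18 per unit): all 18 → value 46, running total 251.00
- B (10/30 per unit): 25 of 30 → value 25×10/30 = 8.3333, running total 259.33
Total 259.33.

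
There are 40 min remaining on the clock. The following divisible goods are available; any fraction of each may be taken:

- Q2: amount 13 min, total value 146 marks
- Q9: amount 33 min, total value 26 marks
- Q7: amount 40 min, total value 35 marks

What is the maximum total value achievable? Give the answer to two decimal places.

169.63

Take in order of value per unit:
- Q2 (146/13 per unit): all 13 → value 146, running total 146.00
- Q7 (35/40 per unit): 27 of 40 → value 27×35/40 = 23.6250, running total 169.63
Total 169.63.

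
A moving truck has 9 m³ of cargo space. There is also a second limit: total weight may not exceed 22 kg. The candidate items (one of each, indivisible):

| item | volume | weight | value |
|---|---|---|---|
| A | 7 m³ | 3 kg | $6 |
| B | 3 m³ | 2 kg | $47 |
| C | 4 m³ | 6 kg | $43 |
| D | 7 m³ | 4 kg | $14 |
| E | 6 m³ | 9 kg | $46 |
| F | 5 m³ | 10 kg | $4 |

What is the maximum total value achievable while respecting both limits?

Feasible sets respecting both limits:
- B+E: volume 9, weight 11, value 93
- B+C: volume 7, weight 8, value 90
- B+F: volume 8, weight 12, value 51
Best: $93.

$93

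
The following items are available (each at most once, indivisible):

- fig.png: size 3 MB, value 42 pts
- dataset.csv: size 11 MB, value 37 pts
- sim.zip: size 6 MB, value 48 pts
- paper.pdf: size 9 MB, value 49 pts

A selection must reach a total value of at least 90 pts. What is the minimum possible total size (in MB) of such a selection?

Subsets with value ≥ 90, sorted by total size:
- fig.png+sim.zip: size 9, value 90
- fig.png+paper.pdf: size 12, value 91
- sim.zip+paper.pdf: size 15, value 97
Minimum size: 9 MB.

9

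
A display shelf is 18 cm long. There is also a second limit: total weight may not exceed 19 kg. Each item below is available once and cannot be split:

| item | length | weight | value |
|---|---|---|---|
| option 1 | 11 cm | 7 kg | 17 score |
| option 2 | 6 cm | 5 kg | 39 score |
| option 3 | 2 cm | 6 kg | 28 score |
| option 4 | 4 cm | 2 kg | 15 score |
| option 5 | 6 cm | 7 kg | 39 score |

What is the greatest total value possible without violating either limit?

106 score

Feasible sets respecting both limits:
- option 2+option 3+option 5: length 14, weight 18, value 106
- option 2+option 4+option 5: length 16, weight 14, value 93
- option 2+option 3+option 4: length 12, weight 13, value 82
- option 3+option 4+option 5: length 12, weight 15, value 82
Best: 106 score.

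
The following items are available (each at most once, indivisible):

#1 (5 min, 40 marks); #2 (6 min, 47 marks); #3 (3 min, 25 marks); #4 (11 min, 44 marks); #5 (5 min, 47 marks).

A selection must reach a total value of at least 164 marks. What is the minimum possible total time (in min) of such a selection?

Subsets with value ≥ 164, sorted by total time:
- #1+#2+#4+#5: time 27, value 178
- #1+#2+#3+#4+#5: time 30, value 203
Minimum time: 27 min.

27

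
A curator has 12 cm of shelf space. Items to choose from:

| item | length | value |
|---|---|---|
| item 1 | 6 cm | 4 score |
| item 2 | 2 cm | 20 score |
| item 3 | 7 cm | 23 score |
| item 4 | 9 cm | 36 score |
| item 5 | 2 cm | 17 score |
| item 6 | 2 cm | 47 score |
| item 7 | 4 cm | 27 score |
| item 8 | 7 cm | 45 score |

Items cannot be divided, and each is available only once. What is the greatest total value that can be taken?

112 score

Check high-value combinations within 12 cm:
- item 2+item 6+item 8: length 2+2+7=11, value 20+47+45=112
- item 2+item 5+item 6+item 7: length 2+2+2+4=10, value 20+17+47+27=111
- item 5+item 6+item 8: length 2+2+7=11, value 17+47+45=109
- item 2+item 6+item 7: length 2+2+4=8, value 20+47+27=94
Best: 112 score.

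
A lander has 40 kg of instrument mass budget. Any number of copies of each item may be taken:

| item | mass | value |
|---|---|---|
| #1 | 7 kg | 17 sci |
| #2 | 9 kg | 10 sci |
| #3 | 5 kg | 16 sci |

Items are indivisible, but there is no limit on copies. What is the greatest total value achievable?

128 sci

Best value-per-unit is #3 at 16/5, and filling with it alone uses mass 8×5=40. No mix of the others beats 8×16 = 128.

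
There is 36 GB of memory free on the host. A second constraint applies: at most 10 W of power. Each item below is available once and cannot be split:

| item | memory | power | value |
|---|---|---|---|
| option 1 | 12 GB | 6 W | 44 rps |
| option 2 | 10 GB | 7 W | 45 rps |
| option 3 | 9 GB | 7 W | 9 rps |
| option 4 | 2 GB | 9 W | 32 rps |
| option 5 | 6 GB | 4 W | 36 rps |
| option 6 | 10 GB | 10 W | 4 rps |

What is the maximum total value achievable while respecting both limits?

80 rps

Feasible sets respecting both limits:
- option 1+option 5: memory 18, power 10, value 80
- option 2: memory 10, power 7, value 45
- option 1: memory 12, power 6, value 44
- option 5: memory 6, power 4, value 36
Best: 80 rps.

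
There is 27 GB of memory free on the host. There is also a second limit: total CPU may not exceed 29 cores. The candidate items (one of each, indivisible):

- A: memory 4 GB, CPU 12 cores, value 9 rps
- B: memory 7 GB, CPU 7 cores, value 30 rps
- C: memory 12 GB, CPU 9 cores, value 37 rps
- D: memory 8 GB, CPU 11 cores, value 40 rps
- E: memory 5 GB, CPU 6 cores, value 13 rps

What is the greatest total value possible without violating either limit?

107 rps

Feasible sets respecting both limits:
- B+C+D: memory 27, CPU 27, value 107
- C+D+E: memory 25, CPU 26, value 90
- B+D+E: memory 20, CPU 24, value 83
- B+C+E: memory 24, CPU 22, value 80
Best: 107 rps.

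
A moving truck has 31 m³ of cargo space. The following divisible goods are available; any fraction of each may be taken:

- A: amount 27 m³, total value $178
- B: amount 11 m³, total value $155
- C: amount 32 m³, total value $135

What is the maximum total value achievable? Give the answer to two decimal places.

286.85

Take in order of value per unit:
- B (155/11 per unit): all 11 → value 155, running total 155.00
- A (178/27 per unit): 20 of 27 → value 20×178/27 = 131.8519, running total 286.85
Total 286.85.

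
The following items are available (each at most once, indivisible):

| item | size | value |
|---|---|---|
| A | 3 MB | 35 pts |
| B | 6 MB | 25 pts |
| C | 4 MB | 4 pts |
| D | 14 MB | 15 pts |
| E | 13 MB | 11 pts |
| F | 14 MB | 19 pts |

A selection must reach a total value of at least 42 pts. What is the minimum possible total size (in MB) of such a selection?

9

Subsets with value ≥ 42, sorted by total size:
- A+B: size 9, value 60
- A+B+C: size 13, value 64
- A+E: size 16, value 46
Minimum size: 9 MB.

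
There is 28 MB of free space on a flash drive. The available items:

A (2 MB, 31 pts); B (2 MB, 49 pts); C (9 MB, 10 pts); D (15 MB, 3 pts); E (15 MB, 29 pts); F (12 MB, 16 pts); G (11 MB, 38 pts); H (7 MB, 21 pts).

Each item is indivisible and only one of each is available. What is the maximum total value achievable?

139 pts

Check high-value combinations within 28 MB:
- A+B+G+H: size 2+2+11+7=22, value 31+49+38+21=139
- A+B+F+G: size 2+2+12+11=27, value 31+49+16+38=134
- A+B+E+H: size 2+2+15+7=26, value 31+49+29+21=130
Best: 139 pts.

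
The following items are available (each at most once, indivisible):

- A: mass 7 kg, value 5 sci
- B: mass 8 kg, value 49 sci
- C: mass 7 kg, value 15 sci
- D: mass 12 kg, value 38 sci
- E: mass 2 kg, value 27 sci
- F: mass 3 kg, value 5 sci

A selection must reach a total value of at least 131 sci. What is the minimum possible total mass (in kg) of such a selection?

32

Subsets with value ≥ 131, sorted by total mass:
- B+C+D+E+F: mass 32, value 134
- A+B+C+D+E: mass 36, value 134
- A+B+C+D+E+F: mass 39, value 139
Minimum mass: 32 kg.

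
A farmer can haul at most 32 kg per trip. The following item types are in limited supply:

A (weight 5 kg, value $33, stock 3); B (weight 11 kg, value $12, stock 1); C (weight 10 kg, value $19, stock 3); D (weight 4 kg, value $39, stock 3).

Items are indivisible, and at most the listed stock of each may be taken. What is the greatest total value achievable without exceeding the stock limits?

Best selections within weight 32 and stock limits:
- 3×A + 3×D: weight 27, value 216
- 2×A + 1×C + 3×D: weight 32, value 202
- 2×A + 3×D: weight 22, value 183
Best: $216.

$216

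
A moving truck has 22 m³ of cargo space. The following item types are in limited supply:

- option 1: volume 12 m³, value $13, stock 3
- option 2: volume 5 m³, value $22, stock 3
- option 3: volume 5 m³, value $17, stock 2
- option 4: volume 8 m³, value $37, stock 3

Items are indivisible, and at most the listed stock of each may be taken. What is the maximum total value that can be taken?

Top feasible selections:
- 1×option 2 + 2×option 4: volume 21, value 96
- 1×option 3 + 2×option 4: volume 21, value 91
- 3×option 2 + 1×option 3: volume 20, value 83
Best: $96.

$96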